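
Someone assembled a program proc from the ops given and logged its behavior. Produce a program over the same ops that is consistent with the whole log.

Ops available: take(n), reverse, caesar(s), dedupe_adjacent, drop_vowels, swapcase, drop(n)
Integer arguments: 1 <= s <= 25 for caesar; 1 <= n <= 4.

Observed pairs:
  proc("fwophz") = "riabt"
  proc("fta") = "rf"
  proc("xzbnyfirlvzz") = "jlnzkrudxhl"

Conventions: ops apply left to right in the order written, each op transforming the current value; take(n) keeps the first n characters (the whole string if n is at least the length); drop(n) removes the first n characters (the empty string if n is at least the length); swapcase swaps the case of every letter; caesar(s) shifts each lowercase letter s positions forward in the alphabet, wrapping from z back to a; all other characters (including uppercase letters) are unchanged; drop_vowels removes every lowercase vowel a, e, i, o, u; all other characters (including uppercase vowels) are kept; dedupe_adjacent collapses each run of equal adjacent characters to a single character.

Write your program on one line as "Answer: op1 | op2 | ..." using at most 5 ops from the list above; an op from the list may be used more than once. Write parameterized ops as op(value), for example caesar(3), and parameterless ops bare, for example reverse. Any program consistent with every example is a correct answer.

caesar(16) | caesar(22) | reverse | drop(1) | reverse

Check, running the answer program on each example:
  "fwophz" -> "vmefxp" -> "riabtl" -> "ltbair" -> "tbair" -> "riabt"
  "fta" -> "vjq" -> "rfm" -> "mfr" -> "fr" -> "rf"
  "xzbnyfirlvzz" -> "nprdovyhblpp" -> "jlnzkrudxhll" -> "llhxdurkznlj" -> "lhxdurkznlj" -> "jlnzkrudxhl"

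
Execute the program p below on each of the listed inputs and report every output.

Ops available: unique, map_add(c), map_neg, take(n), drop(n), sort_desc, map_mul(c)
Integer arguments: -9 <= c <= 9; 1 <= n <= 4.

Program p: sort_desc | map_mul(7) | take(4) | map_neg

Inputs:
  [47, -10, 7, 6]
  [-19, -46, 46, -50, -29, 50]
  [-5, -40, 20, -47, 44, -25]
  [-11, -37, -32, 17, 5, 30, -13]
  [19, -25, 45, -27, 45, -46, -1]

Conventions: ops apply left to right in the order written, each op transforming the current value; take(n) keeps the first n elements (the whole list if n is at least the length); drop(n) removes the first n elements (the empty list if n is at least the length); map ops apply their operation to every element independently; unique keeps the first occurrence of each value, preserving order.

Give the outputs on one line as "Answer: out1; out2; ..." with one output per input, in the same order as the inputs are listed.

Execution, op by op:
  [47, -10, 7, 6] -> [47, 7, 6, -10] -> [329, 49, 42, -70] -> [329, 49, 42, -70] -> [-329, -49, -42, 70]
  [-19, -46, 46, -50, -29, 50] -> [50, 46, -19, -29, -46, -50] -> [350, 322, -133, -203, -322, -350] -> [350, 322, -133, -203] -> [-350, -322, 133, 203]
  [-5, -40, 20, -47, 44, -25] -> [44, 20, -5, -25, -40, -47] -> [308, 140, -35, -175, -280, -329] -> [308, 140, -35, -175] -> [-308, -140, 35, 175]
  [-11, -37, -32, 17, 5, 30, -13] -> [30, 17, 5, -11, -13, -32, -37] -> [210, 119, 35, -77, -91, -224, -259] -> [210, 119, 35, -77] -> [-210, -119, -35, 77]
  [19, -25, 45, -27, 45, -46, -1] -> [45, 45, 19, -1, -25, -27, -46] -> [315, 315, 133, -7, -175, -189, -322] -> [315, 315, 133, -7] -> [-315, -315, -133, 7]

[-329, -49, -42, 70]; [-350, -322, 133, 203]; [-308, -140, 35, 175]; [-210, -119, -35, 77]; [-315, -315, -133, 7]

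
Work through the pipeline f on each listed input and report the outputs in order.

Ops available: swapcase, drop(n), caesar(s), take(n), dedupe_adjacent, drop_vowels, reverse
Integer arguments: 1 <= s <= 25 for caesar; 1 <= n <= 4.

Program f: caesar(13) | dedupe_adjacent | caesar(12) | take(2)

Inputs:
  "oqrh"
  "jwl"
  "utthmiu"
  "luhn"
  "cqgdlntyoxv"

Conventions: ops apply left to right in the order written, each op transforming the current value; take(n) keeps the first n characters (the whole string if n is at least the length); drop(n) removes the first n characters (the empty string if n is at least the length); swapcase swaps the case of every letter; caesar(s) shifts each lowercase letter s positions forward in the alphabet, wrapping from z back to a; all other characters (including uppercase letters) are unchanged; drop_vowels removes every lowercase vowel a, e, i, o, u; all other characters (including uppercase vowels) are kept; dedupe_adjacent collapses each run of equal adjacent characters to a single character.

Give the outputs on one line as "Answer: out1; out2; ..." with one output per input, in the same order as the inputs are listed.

"np"; "iv"; "ts"; "kt"; "bp"

Execution, op by op:
  "oqrh" -> "bdeu" -> "bdeu" -> "npqg" -> "np"
  "jwl" -> "wjy" -> "wjy" -> "ivk" -> "iv"
  "utthmiu" -> "hgguzvh" -> "hguzvh" -> "tsglht" -> "ts"
  "luhn" -> "yhua" -> "yhua" -> "ktgm" -> "kt"
  "cqgdlntyoxv" -> "pdtqyaglbki" -> "pdtqyaglbki" -> "bpfckmsxnwu" -> "bp"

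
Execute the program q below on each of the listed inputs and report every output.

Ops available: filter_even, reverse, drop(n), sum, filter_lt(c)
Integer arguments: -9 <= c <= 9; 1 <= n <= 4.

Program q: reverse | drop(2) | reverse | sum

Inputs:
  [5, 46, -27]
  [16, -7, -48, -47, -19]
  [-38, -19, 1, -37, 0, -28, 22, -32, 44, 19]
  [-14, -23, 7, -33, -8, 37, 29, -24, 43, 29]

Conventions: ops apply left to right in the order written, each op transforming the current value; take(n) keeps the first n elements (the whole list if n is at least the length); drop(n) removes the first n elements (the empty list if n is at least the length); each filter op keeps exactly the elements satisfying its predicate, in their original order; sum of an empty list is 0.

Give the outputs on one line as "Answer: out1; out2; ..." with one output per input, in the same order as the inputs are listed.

5; -39; -131; -29

Execution, op by op:
  [5, 46, -27] -> [-27, 46, 5] -> [5] -> [5] -> 5
  [16, -7, -48, -47, -19] -> [-19, -47, -48, -7, 16] -> [-48, -7, 16] -> [16, -7, -48] -> -39
  [-38, -19, 1, -37, 0, -28, 22, -32, 44, 19] -> [19, 44, -32, 22, -28, 0, -37, 1, -19, -38] -> [-32, 22, -28, 0, -37, 1, -19, -38] -> [-38, -19, 1, -37, 0, -28, 22, -32] -> -131
  [-14, -23, 7, -33, -8, 37, 29, -24, 43, 29] -> [29, 43, -24, 29, 37, -8, -33, 7, -23, -14] -> [-24, 29, 37, -8, -33, 7, -23, -14] -> [-14, -23, 7, -33, -8, 37, 29, -24] -> -29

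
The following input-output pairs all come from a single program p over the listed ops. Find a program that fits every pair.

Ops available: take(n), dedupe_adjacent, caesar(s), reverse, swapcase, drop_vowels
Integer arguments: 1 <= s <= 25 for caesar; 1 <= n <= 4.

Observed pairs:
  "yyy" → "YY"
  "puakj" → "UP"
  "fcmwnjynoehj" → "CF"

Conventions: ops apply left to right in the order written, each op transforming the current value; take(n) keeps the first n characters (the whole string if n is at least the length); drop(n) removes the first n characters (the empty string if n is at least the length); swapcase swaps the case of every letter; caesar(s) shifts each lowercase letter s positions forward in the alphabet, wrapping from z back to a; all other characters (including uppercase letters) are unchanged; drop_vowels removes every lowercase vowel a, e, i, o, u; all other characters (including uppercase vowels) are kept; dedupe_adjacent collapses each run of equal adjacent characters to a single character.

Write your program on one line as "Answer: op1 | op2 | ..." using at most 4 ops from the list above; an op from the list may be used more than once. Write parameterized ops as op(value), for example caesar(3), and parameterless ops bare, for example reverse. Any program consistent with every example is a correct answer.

take(3) | take(2) | reverse | swapcase

Check, running the answer program on each example:
  "yyy" -> "yyy" -> "yy" -> "yy" -> "YY"
  "puakj" -> "pua" -> "pu" -> "up" -> "UP"
  "fcmwnjynoehj" -> "fcm" -> "fc" -> "cf" -> "CF"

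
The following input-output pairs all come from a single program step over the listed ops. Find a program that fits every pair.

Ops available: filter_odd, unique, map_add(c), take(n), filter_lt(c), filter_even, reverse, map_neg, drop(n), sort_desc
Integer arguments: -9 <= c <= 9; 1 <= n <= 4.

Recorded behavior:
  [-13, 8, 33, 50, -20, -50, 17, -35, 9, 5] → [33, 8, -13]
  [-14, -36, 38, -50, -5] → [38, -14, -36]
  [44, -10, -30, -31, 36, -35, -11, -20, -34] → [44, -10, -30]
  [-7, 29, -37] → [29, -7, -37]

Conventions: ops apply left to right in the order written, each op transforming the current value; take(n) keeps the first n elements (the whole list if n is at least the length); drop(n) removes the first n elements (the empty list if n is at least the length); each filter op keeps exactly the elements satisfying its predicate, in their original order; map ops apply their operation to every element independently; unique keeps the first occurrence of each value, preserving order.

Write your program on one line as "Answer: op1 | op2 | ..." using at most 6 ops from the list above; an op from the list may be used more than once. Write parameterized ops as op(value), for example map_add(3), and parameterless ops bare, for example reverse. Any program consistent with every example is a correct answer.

take(3) | map_neg | sort_desc | map_neg | sort_desc

Check, running the answer program on each example:
  [-13, 8, 33, 50, -20, -50, 17, -35, 9, 5] -> [-13, 8, 33] -> [13, -8, -33] -> [13, -8, -33] -> [-13, 8, 33] -> [33, 8, -13]
  [-14, -36, 38, -50, -5] -> [-14, -36, 38] -> [14, 36, -38] -> [36, 14, -38] -> [-36, -14, 38] -> [38, -14, -36]
  [44, -10, -30, -31, 36, -35, -11, -20, -34] -> [44, -10, -30] -> [-44, 10, 30] -> [30, 10, -44] -> [-30, -10, 44] -> [44, -10, -30]
  [-7, 29, -37] -> [-7, 29, -37] -> [7, -29, 37] -> [37, 7, -29] -> [-37, -7, 29] -> [29, -7, -37]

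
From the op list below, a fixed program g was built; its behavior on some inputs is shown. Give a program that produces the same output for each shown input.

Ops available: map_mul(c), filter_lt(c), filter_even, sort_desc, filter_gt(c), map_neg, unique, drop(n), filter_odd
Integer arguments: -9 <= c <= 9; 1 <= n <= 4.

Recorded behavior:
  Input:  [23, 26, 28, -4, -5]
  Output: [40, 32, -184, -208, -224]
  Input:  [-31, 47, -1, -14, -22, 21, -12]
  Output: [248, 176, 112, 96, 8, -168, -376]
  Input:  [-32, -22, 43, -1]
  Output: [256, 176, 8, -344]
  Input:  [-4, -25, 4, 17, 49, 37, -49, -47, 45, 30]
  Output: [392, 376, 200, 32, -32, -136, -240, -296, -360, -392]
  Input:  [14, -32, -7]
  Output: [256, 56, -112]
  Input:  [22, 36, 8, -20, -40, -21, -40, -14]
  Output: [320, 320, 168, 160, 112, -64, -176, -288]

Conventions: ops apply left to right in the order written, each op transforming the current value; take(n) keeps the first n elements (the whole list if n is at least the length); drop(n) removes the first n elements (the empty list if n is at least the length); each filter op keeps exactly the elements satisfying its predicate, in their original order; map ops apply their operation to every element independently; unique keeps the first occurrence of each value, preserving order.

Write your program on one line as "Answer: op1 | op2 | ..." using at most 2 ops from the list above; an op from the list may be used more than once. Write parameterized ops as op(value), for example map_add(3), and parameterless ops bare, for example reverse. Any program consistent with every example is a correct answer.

map_mul(-8) | sort_desc

Check, running the answer program on each example:
  [23, 26, 28, -4, -5] -> [-184, -208, -224, 32, 40] -> [40, 32, -184, -208, -224]
  [-31, 47, -1, -14, -22, 21, -12] -> [248, -376, 8, 112, 176, -168, 96] -> [248, 176, 112, 96, 8, -168, -376]
  [-32, -22, 43, -1] -> [256, 176, -344, 8] -> [256, 176, 8, -344]
  [-4, -25, 4, 17, 49, 37, -49, -47, 45, 30] -> [32, 200, -32, -136, -392, -296, 392, 376, -360, -240] -> [392, 376, 200, 32, -32, -136, -240, -296, -360, -392]
  [14, -32, -7] -> [-112, 256, 56] -> [256, 56, -112]
  [22, 36, 8, -20, -40, -21, -40, -14] -> [-176, -288, -64, 160, 320, 168, 320, 112] -> [320, 320, 168, 160, 112, -64, -176, -288]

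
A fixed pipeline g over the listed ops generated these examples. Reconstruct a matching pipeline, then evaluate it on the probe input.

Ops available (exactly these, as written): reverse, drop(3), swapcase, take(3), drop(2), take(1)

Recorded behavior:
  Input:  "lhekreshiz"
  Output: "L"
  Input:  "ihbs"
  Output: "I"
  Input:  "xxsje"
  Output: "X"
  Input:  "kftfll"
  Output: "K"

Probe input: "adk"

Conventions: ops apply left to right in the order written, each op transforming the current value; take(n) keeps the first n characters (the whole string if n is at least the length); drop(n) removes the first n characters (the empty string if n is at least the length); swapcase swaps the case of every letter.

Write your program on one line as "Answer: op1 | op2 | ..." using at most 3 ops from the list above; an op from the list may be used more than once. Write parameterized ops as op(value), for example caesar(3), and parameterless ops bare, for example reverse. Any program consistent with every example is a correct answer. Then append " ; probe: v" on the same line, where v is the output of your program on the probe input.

take(1) | swapcase ; probe: "A"

Check, running the answer program on each example:
  "lhekreshiz" -> "l" -> "L"
  "ihbs" -> "i" -> "I"
  "xxsje" -> "x" -> "X"
  "kftfll" -> "k" -> "K"
  probe: "adk" -> "a" -> "A"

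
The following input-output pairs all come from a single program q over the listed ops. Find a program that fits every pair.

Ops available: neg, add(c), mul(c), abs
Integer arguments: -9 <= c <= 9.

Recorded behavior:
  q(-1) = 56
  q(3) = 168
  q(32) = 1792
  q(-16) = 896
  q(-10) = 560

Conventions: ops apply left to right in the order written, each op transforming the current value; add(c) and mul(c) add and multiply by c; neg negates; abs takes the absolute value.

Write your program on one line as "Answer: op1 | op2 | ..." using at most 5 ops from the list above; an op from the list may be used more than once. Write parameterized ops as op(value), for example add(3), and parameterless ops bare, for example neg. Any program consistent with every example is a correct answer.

neg | mul(8) | abs | mul(7)

Check, running the answer program on each example:
  -1 -> 1 -> 8 -> 8 -> 56
  3 -> -3 -> -24 -> 24 -> 168
  32 -> -32 -> -256 -> 256 -> 1792
  -16 -> 16 -> 128 -> 128 -> 896
  -10 -> 10 -> 80 -> 80 -> 560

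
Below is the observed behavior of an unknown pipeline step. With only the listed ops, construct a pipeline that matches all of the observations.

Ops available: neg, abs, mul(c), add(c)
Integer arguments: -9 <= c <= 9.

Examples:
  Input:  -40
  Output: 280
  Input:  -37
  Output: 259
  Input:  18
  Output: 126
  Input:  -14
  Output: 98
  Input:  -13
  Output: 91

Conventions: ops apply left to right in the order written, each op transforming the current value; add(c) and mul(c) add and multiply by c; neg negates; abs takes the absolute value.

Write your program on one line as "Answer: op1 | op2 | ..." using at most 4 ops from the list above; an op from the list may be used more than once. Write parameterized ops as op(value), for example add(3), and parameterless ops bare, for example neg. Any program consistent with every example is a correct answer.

abs | mul(-7) | abs

Check, running the answer program on each example:
  -40 -> 40 -> -280 -> 280
  -37 -> 37 -> -259 -> 259
  18 -> 18 -> -126 -> 126
  -14 -> 14 -> -98 -> 98
  -13 -> 13 -> -91 -> 91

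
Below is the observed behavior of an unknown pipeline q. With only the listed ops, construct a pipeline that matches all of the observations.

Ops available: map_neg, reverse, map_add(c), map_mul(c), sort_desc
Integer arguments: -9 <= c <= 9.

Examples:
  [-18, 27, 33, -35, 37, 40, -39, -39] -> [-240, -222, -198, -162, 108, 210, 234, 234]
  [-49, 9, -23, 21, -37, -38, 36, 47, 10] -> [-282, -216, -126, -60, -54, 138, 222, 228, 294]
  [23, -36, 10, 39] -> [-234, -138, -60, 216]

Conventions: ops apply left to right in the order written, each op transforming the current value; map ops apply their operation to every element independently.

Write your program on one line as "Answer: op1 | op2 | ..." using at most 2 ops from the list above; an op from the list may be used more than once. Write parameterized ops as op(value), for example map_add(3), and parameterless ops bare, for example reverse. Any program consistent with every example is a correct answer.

sort_desc | map_mul(-6)

Check, running the answer program on each example:
  [-18, 27, 33, -35, 37, 40, -39, -39] -> [40, 37, 33, 27, -18, -35, -39, -39] -> [-240, -222, -198, -162, 108, 210, 234, 234]
  [-49, 9, -23, 21, -37, -38, 36, 47, 10] -> [47, 36, 21, 10, 9, -23, -37, -38, -49] -> [-282, -216, -126, -60, -54, 138, 222, 228, 294]
  [23, -36, 10, 39] -> [39, 23, 10, -36] -> [-234, -138, -60, 216]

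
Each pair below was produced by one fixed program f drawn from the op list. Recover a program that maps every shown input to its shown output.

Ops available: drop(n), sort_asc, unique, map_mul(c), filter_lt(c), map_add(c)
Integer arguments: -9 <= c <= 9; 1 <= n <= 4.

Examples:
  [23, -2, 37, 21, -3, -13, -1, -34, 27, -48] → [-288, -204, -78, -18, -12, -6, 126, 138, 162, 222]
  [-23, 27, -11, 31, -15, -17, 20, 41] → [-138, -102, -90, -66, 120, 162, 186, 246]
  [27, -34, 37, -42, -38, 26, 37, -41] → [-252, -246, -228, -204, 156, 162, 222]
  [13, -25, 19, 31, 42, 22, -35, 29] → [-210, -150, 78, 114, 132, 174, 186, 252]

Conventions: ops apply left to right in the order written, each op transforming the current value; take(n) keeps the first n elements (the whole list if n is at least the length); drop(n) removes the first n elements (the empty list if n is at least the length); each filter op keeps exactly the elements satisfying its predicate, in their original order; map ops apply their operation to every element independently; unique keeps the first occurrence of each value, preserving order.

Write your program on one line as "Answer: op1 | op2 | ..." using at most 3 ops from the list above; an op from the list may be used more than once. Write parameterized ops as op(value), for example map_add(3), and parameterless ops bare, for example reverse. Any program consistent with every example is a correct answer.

unique | map_mul(6) | sort_asc

Check, running the answer program on each example:
  [23, -2, 37, 21, -3, -13, -1, -34, 27, -48] -> [23, -2, 37, 21, -3, -13, -1, -34, 27, -48] -> [138, -12, 222, 126, -18, -78, -6, -204, 162, -288] -> [-288, -204, -78, -18, -12, -6, 126, 138, 162, 222]
  [-23, 27, -11, 31, -15, -17, 20, 41] -> [-23, 27, -11, 31, -15, -17, 20, 41] -> [-138, 162, -66, 186, -90, -102, 120, 246] -> [-138, -102, -90, -66, 120, 162, 186, 246]
  [27, -34, 37, -42, -38, 26, 37, -41] -> [27, -34, 37, -42, -38, 26, -41] -> [162, -204, 222, -252, -228, 156, -246] -> [-252, -246, -228, -204, 156, 162, 222]
  [13, -25, 19, 31, 42, 22, -35, 29] -> [13, -25, 19, 31, 42, 22, -35, 29] -> [78, -150, 114, 186, 252, 132, -210, 174] -> [-210, -150, 78, 114, 132, 174, 186, 252]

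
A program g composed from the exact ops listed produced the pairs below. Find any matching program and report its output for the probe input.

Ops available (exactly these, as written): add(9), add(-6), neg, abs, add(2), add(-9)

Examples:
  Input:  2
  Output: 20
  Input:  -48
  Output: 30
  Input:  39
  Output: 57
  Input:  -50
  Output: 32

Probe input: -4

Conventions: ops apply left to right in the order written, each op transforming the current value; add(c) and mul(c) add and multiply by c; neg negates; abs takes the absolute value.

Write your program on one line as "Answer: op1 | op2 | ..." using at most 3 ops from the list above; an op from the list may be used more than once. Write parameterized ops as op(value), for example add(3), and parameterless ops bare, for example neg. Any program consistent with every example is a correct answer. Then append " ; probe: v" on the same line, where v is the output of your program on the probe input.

add(9) | add(9) | abs ; probe: 14

Check, running the answer program on each example:
  2 -> 11 -> 20 -> 20
  -48 -> -39 -> -30 -> 30
  39 -> 48 -> 57 -> 57
  -50 -> -41 -> -32 -> 32
  probe: -4 -> 5 -> 14 -> 14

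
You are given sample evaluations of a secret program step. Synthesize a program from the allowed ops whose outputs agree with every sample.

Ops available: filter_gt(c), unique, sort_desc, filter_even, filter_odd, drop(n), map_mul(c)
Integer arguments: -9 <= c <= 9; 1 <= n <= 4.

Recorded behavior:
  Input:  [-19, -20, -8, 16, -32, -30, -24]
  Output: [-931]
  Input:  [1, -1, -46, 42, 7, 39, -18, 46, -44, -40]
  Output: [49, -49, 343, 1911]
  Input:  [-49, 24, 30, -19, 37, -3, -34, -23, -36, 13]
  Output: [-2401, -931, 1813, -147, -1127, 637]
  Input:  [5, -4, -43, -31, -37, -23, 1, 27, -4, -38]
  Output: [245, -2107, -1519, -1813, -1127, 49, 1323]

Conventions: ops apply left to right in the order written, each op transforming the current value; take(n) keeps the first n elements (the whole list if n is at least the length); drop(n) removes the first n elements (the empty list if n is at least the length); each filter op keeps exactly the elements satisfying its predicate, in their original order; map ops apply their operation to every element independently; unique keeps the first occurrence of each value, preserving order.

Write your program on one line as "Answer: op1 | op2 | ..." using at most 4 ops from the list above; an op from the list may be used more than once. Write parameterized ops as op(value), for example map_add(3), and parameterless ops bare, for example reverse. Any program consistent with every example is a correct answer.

map_mul(-1) | map_mul(7) | map_mul(-7) | filter_odd

Check, running the answer program on each example:
  [-19, -20, -8, 16, -32, -30, -24] -> [19, 20, 8, -16, 32, 30, 24] -> [133, 140, 56, -112, 224, 210, 168] -> [-931, -980, -392, 784, -1568, -1470, -1176] -> [-931]
  [1, -1, -46, 42, 7, 39, -18, 46, -44, -40] -> [-1, 1, 46, -42, -7, -39, 18, -46, 44, 40] -> [-7, 7, 322, -294, -49, -273, 126, -322, 308, 280] -> [49, -49, -2254, 2058, 343, 1911, -882, 2254, -2156, -1960] -> [49, -49, 343, 1911]
  [-49, 24, 30, -19, 37, -3, -34, -23, -36, 13] -> [49, -24, -30, 19, -37, 3, 34, 23, 36, -13] -> [343, -168, -210, 133, -259, 21, 238, 161, 252, -91] -> [-2401, 1176, 1470, -931, 1813, -147, -1666, -1127, -1764, 637] -> [-2401, -931, 1813, -147, -1127, 637]
  [5, -4, -43, -31, -37, -23, 1, 27, -4, -38] -> [-5, 4, 43, 31, 37, 23, -1, -27, 4, 38] -> [-35, 28, 301, 217, 259, 161, -7, -189, 28, 266] -> [245, -196, -2107, -1519, -1813, -1127, 49, 1323, -196, -1862] -> [245, -2107, -1519, -1813, -1127, 49, 1323]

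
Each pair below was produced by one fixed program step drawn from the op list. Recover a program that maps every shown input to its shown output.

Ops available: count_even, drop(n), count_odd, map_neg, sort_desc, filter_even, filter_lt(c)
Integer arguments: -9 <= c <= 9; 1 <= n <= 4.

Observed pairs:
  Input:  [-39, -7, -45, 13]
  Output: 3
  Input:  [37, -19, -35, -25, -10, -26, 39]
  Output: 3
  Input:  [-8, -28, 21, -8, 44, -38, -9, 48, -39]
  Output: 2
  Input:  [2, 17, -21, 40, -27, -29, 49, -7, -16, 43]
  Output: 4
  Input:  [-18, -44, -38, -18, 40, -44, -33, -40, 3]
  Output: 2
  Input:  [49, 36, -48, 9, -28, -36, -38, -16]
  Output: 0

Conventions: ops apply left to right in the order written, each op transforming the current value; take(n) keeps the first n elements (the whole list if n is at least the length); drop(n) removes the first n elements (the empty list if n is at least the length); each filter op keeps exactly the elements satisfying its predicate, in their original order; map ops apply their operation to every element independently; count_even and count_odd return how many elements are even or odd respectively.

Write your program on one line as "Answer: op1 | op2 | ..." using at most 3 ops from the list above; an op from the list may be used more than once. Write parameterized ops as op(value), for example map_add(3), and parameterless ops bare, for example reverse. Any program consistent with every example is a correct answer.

filter_lt(6) | count_odd

Check, running the answer program on each example:
  [-39, -7, -45, 13] -> [-39, -7, -45] -> 3
  [37, -19, -35, -25, -10, -26, 39] -> [-19, -35, -25, -10, -26] -> 3
  [-8, -28, 21, -8, 44, -38, -9, 48, -39] -> [-8, -28, -8, -38, -9, -39] -> 2
  [2, 17, -21, 40, -27, -29, 49, -7, -16, 43] -> [2, -21, -27, -29, -7, -16] -> 4
  [-18, -44, -38, -18, 40, -44, -33, -40, 3] -> [-18, -44, -38, -18, -44, -33, -40, 3] -> 2
  [49, 36, -48, 9, -28, -36, -38, -16] -> [-48, -28, -36, -38, -16] -> 0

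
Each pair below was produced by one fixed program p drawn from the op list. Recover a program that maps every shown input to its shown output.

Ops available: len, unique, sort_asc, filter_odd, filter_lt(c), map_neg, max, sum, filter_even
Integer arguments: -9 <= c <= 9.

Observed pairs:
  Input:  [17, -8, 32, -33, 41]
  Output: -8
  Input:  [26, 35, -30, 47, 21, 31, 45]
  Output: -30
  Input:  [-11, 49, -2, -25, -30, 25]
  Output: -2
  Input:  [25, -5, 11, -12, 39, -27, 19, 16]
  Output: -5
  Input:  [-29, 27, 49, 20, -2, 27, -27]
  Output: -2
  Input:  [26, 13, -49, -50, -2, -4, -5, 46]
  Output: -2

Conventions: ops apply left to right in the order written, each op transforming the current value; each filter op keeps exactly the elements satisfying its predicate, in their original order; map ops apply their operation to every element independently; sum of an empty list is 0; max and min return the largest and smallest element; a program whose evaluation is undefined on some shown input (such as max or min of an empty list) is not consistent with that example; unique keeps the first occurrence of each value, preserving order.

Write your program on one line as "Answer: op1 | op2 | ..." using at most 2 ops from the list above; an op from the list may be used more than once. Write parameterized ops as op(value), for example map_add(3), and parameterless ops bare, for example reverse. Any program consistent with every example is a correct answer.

filter_lt(9) | max

Check, running the answer program on each example:
  [17, -8, 32, -33, 41] -> [-8, -33] -> -8
  [26, 35, -30, 47, 21, 31, 45] -> [-30] -> -30
  [-11, 49, -2, -25, -30, 25] -> [-11, -2, -25, -30] -> -2
  [25, -5, 11, -12, 39, -27, 19, 16] -> [-5, -12, -27] -> -5
  [-29, 27, 49, 20, -2, 27, -27] -> [-29, -2, -27] -> -2
  [26, 13, -49, -50, -2, -4, -5, 46] -> [-49, -50, -2, -4, -5] -> -2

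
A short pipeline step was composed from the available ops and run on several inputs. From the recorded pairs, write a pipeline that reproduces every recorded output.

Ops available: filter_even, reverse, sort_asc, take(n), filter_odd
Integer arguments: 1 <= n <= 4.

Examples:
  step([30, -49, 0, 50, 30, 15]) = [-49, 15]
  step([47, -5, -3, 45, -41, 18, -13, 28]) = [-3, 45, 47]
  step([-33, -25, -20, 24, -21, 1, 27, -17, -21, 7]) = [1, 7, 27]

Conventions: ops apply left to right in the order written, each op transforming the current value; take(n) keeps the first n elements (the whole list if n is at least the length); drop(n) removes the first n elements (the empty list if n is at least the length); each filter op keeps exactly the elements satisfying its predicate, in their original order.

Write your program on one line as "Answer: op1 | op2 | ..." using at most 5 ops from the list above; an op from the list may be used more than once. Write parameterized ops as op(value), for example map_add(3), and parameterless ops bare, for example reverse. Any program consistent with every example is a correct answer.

filter_odd | sort_asc | reverse | take(3) | sort_asc

Check, running the answer program on each example:
  [30, -49, 0, 50, 30, 15] -> [-49, 15] -> [-49, 15] -> [15, -49] -> [15, -49] -> [-49, 15]
  [47, -5, -3, 45, -41, 18, -13, 28] -> [47, -5, -3, 45, -41, -13] -> [-41, -13, -5, -3, 45, 47] -> [47, 45, -3, -5, -13, -41] -> [47, 45, -3] -> [-3, 45, 47]
  [-33, -25, -20, 24, -21, 1, 27, -17, -21, 7] -> [-33, -25, -21, 1, 27, -17, -21, 7] -> [-33, -25, -21, -21, -17, 1, 7, 27] -> [27, 7, 1, -17, -21, -21, -25, -33] -> [27, 7, 1] -> [1, 7, 27]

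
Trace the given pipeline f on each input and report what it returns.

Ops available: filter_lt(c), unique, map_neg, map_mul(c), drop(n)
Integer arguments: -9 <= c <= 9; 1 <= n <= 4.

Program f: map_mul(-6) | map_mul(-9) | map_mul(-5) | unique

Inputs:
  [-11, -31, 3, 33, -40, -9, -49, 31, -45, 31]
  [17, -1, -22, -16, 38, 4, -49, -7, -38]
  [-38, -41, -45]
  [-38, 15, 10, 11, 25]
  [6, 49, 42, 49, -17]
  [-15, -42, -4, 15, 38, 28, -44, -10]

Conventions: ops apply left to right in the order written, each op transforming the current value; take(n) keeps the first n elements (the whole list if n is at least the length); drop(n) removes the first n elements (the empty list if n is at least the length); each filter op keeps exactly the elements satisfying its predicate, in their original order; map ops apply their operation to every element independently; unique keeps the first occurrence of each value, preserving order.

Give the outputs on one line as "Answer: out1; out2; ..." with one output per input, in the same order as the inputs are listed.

[2970, 8370, -810, -8910, 10800, 2430, 13230, -8370, 12150]; [-4590, 270, 5940, 4320, -10260, -1080, 13230, 1890, 10260]; [10260, 11070, 12150]; [10260, -4050, -2700, -2970, -6750]; [-1620, -13230, -11340, 4590]; [4050, 11340, 1080, -4050, -10260, -7560, 11880, 2700]

Execution, op by op:
  [-11, -31, 3, 33, -40, -9, -49, 31, -45, 31] -> [66, 186, -18, -198, 240, 54, 294, -186, 270, -186] -> [-594, -1674, 162, 1782, -2160, -486, -2646, 1674, -2430, 1674] -> [2970, 8370, -810, -8910, 10800, 2430, 13230, -8370, 12150, -8370] -> [2970, 8370, -810, -8910, 10800, 2430, 13230, -8370, 12150]
  [17, -1, -22, -16, 38, 4, -49, -7, -38] -> [-102, 6, 132, 96, -228, -24, 294, 42, 228] -> [918, -54, -1188, -864, 2052, 216, -2646, -378, -2052] -> [-4590, 270, 5940, 4320, -10260, -1080, 13230, 1890, 10260] -> [-4590, 270, 5940, 4320, -10260, -1080, 13230, 1890, 10260]
  [-38, -41, -45] -> [228, 246, 270] -> [-2052, -2214, -2430] -> [10260, 11070, 12150] -> [10260, 11070, 12150]
  [-38, 15, 10, 11, 25] -> [228, -90, -60, -66, -150] -> [-2052, 810, 540, 594, 1350] -> [10260, -4050, -2700, -2970, -6750] -> [10260, -4050, -2700, -2970, -6750]
  [6, 49, 42, 49, -17] -> [-36, -294, -252, -294, 102] -> [324, 2646, 2268, 2646, -918] -> [-1620, -13230, -11340, -13230, 4590] -> [-1620, -13230, -11340, 4590]
  [-15, -42, -4, 15, 38, 28, -44, -10] -> [90, 252, 24, -90, -228, -168, 264, 60] -> [-810, -2268, -216, 810, 2052, 1512, -2376, -540] -> [4050, 11340, 1080, -4050, -10260, -7560, 11880, 2700] -> [4050, 11340, 1080, -4050, -10260, -7560, 11880, 2700]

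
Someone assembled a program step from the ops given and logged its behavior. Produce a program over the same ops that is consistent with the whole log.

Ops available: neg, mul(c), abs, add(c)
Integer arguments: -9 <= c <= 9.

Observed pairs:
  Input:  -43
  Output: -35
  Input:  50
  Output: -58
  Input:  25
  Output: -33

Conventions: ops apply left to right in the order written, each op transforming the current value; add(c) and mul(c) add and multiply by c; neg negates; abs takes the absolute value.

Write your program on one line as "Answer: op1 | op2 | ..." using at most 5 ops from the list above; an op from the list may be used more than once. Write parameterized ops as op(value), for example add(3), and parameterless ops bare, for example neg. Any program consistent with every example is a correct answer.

add(8) | neg | abs | mul(-1)

Check, running the answer program on each example:
  -43 -> -35 -> 35 -> 35 -> -35
  50 -> 58 -> -58 -> 58 -> -58
  25 -> 33 -> -33 -> 33 -> -33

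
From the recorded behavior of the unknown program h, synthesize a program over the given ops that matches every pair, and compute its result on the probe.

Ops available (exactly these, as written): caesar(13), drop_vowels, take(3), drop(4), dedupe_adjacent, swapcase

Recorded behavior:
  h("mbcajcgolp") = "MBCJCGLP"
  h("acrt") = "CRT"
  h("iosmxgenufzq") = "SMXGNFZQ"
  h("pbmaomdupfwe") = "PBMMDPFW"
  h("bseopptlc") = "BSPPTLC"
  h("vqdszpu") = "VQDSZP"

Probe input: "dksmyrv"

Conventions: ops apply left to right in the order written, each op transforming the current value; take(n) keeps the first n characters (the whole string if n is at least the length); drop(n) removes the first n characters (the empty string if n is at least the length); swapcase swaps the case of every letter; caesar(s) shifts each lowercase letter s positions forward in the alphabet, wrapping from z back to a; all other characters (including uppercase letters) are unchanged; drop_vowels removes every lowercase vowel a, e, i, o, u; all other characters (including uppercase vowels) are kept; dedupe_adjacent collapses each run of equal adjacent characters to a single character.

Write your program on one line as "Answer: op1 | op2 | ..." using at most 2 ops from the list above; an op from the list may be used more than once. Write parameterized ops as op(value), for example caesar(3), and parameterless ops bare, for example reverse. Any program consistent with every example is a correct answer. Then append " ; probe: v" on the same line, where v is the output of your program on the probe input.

drop_vowels | swapcase ; probe: "DKSMYRV"

Check, running the answer program on each example:
  "mbcajcgolp" -> "mbcjcglp" -> "MBCJCGLP"
  "acrt" -> "crt" -> "CRT"
  "iosmxgenufzq" -> "smxgnfzq" -> "SMXGNFZQ"
  "pbmaomdupfwe" -> "pbmmdpfw" -> "PBMMDPFW"
  "bseopptlc" -> "bspptlc" -> "BSPPTLC"
  "vqdszpu" -> "vqdszp" -> "VQDSZP"
  probe: "dksmyrv" -> "dksmyrv" -> "DKSMYRV"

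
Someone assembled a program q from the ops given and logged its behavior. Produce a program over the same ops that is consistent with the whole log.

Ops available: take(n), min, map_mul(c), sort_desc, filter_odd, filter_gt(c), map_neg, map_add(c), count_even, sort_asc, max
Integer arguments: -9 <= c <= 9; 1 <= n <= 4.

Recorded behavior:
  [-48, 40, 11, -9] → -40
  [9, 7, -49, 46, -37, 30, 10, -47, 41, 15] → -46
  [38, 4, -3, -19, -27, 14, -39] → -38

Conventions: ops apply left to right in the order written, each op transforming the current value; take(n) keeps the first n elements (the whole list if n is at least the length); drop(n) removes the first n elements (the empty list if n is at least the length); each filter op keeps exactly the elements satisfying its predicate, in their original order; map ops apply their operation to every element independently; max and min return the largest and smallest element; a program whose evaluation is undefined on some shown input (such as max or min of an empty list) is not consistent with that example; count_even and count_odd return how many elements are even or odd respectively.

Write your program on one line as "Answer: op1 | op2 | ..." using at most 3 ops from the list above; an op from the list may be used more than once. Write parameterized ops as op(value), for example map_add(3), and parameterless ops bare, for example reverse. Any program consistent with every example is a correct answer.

map_neg | min

Check, running the answer program on each example:
  [-48, 40, 11, -9] -> [48, -40, -11, 9] -> -40
  [9, 7, -49, 46, -37, 30, 10, -47, 41, 15] -> [-9, -7, 49, -46, 37, -30, -10, 47, -41, -15] -> -46
  [38, 4, -3, -19, -27, 14, -39] -> [-38, -4, 3, 19, 27, -14, 39] -> -38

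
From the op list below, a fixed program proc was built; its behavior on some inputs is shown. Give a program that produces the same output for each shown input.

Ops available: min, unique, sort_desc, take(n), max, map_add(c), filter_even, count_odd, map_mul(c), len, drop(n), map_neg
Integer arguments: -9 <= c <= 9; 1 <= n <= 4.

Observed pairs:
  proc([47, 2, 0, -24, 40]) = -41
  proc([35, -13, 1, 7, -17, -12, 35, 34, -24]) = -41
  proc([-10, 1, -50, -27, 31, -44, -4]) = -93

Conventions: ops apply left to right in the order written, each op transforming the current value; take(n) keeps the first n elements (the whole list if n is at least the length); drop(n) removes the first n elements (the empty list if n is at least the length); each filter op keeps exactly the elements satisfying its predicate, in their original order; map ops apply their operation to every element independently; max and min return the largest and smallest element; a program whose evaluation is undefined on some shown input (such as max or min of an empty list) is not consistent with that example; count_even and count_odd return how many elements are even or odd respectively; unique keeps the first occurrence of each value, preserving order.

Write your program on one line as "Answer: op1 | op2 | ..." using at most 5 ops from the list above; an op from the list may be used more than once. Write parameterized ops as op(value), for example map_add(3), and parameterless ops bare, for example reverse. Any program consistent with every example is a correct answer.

map_mul(-2) | map_neg | map_add(7) | min

Check, running the answer program on each example:
  [47, 2, 0, -24, 40] -> [-94, -4, 0, 48, -80] -> [94, 4, 0, -48, 80] -> [101, 11, 7, -41, 87] -> -41
  [35, -13, 1, 7, -17, -12, 35, 34, -24] -> [-70, 26, -2, -14, 34, 24, -70, -68, 48] -> [70, -26, 2, 14, -34, -24, 70, 68, -48] -> [77, -19, 9, 21, -27, -17, 77, 75, -41] -> -41
  [-10, 1, -50, -27, 31, -44, -4] -> [20, -2, 100, 54, -62, 88, 8] -> [-20, 2, -100, -54, 62, -88, -8] -> [-13, 9, -93, -47, 69, -81, -1] -> -93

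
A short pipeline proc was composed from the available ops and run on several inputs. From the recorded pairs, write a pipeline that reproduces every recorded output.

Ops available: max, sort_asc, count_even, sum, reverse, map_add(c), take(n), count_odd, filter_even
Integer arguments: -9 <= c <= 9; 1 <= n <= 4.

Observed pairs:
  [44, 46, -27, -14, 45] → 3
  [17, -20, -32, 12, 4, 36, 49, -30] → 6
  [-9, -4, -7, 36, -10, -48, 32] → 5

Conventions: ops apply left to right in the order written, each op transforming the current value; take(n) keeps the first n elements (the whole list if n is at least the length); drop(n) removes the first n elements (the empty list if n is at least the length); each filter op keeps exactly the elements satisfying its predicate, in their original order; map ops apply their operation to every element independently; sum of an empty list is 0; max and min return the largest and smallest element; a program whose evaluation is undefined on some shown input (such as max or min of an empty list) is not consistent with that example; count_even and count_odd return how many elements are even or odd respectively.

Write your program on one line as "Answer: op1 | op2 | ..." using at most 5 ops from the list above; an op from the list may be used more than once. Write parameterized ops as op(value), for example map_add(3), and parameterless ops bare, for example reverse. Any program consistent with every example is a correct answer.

filter_even | sort_asc | map_add(9) | reverse | count_odd

Check, running the answer program on each example:
  [44, 46, -27, -14, 45] -> [44, 46, -14] -> [-14, 44, 46] -> [-5, 53, 55] -> [55, 53, -5] -> 3
  [17, -20, -32, 12, 4, 36, 49, -30] -> [-20, -32, 12, 4, 36, -30] -> [-32, -30, -20, 4, 12, 36] -> [-23, -21, -11, 13, 21, 45] -> [45, 21, 13, -11, -21, -23] -> 6
  [-9, -4, -7, 36, -10, -48, 32] -> [-4, 36, -10, -48, 32] -> [-48, -10, -4, 32, 36] -> [-39, -1, 5, 41, 45] -> [45, 41, 5, -1, -39] -> 5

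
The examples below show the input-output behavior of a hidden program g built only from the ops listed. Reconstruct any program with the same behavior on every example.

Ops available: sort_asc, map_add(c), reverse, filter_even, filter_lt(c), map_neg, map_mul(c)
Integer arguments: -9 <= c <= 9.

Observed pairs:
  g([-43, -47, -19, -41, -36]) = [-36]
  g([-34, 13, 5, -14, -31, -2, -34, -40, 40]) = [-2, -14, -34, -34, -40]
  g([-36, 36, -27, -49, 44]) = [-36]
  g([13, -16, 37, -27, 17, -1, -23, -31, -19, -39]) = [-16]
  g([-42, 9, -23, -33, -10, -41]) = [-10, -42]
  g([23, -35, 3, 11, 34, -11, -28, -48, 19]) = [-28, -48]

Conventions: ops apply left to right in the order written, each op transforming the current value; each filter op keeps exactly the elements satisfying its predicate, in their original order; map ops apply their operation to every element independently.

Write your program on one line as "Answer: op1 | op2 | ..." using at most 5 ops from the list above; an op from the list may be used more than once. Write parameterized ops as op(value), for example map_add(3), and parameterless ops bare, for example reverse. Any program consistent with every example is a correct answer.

filter_lt(7) | filter_even | sort_asc | reverse

Check, running the answer program on each example:
  [-43, -47, -19, -41, -36] -> [-43, -47, -19, -41, -36] -> [-36] -> [-36] -> [-36]
  [-34, 13, 5, -14, -31, -2, -34, -40, 40] -> [-34, 5, -14, -31, -2, -34, -40] -> [-34, -14, -2, -34, -40] -> [-40, -34, -34, -14, -2] -> [-2, -14, -34, -34, -40]
  [-36, 36, -27, -49, 44] -> [-36, -27, -49] -> [-36] -> [-36] -> [-36]
  [13, -16, 37, -27, 17, -1, -23, -31, -19, -39] -> [-16, -27, -1, -23, -31, -19, -39] -> [-16] -> [-16] -> [-16]
  [-42, 9, -23, -33, -10, -41] -> [-42, -23, -33, -10, -41] -> [-42, -10] -> [-42, -10] -> [-10, -42]
  [23, -35, 3, 11, 34, -11, -28, -48, 19] -> [-35, 3, -11, -28, -48] -> [-28, -48] -> [-48, -28] -> [-28, -48]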